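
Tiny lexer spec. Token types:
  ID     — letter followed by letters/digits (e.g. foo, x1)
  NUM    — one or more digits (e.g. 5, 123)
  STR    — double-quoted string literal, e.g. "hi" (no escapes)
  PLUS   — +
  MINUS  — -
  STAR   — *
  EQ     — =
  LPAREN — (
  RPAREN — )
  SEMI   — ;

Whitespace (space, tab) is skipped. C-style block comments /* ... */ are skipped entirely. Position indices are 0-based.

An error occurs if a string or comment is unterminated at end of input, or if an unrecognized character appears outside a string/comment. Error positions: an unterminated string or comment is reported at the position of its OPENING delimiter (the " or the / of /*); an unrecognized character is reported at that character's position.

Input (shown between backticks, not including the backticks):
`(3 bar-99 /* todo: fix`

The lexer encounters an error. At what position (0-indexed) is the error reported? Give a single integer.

pos=0: emit LPAREN '('
pos=1: emit NUM '3' (now at pos=2)
pos=3: emit ID 'bar' (now at pos=6)
pos=6: emit MINUS '-'
pos=7: emit NUM '99' (now at pos=9)
pos=10: enter COMMENT mode (saw '/*')
pos=10: ERROR — unterminated comment (reached EOF)

Answer: 10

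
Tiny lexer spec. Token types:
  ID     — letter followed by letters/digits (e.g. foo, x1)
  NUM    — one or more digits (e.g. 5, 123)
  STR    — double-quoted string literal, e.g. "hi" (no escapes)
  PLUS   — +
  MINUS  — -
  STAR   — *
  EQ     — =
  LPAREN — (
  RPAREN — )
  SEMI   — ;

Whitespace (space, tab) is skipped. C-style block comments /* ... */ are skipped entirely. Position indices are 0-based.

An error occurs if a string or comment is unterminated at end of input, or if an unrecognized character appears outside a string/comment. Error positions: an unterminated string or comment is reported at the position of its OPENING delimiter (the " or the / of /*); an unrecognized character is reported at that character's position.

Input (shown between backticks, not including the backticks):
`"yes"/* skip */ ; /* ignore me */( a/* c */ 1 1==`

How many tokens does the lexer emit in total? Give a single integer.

Answer: 8

Derivation:
pos=0: enter STRING mode
pos=0: emit STR "yes" (now at pos=5)
pos=5: enter COMMENT mode (saw '/*')
exit COMMENT mode (now at pos=15)
pos=16: emit SEMI ';'
pos=18: enter COMMENT mode (saw '/*')
exit COMMENT mode (now at pos=33)
pos=33: emit LPAREN '('
pos=35: emit ID 'a' (now at pos=36)
pos=36: enter COMMENT mode (saw '/*')
exit COMMENT mode (now at pos=43)
pos=44: emit NUM '1' (now at pos=45)
pos=46: emit NUM '1' (now at pos=47)
pos=47: emit EQ '='
pos=48: emit EQ '='
DONE. 8 tokens: [STR, SEMI, LPAREN, ID, NUM, NUM, EQ, EQ]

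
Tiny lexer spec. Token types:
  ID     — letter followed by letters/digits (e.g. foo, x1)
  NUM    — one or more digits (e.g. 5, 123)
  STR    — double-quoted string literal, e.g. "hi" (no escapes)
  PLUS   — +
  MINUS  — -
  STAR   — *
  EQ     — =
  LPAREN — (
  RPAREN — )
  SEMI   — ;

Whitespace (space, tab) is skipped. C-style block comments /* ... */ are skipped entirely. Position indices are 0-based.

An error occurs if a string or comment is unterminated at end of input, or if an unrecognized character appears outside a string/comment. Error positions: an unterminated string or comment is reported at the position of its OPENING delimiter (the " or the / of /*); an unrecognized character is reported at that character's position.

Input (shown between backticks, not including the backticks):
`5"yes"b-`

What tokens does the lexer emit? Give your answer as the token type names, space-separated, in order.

pos=0: emit NUM '5' (now at pos=1)
pos=1: enter STRING mode
pos=1: emit STR "yes" (now at pos=6)
pos=6: emit ID 'b' (now at pos=7)
pos=7: emit MINUS '-'
DONE. 4 tokens: [NUM, STR, ID, MINUS]

Answer: NUM STR ID MINUS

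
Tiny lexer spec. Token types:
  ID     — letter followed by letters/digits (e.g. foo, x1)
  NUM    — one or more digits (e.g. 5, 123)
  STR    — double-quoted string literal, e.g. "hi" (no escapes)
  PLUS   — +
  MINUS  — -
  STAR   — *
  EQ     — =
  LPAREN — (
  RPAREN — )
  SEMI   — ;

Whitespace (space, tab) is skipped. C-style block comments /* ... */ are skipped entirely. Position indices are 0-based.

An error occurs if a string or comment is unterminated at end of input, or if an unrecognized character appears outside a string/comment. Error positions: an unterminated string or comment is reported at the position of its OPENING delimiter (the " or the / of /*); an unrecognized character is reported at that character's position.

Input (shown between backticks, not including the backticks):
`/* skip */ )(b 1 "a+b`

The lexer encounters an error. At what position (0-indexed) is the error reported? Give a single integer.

Answer: 17

Derivation:
pos=0: enter COMMENT mode (saw '/*')
exit COMMENT mode (now at pos=10)
pos=11: emit RPAREN ')'
pos=12: emit LPAREN '('
pos=13: emit ID 'b' (now at pos=14)
pos=15: emit NUM '1' (now at pos=16)
pos=17: enter STRING mode
pos=17: ERROR — unterminated string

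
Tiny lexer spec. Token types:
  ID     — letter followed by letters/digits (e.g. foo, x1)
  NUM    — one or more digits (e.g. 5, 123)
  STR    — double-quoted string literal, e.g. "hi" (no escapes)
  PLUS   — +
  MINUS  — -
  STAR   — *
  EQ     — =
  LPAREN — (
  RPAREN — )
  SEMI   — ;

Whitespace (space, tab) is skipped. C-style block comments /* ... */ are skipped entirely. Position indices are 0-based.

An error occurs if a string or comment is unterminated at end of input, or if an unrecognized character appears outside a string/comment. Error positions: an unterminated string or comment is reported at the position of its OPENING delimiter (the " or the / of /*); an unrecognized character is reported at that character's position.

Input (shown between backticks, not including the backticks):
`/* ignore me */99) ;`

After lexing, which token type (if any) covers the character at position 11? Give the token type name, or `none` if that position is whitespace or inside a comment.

pos=0: enter COMMENT mode (saw '/*')
exit COMMENT mode (now at pos=15)
pos=15: emit NUM '99' (now at pos=17)
pos=17: emit RPAREN ')'
pos=19: emit SEMI ';'
DONE. 3 tokens: [NUM, RPAREN, SEMI]
Position 11: char is 'e' -> none

Answer: none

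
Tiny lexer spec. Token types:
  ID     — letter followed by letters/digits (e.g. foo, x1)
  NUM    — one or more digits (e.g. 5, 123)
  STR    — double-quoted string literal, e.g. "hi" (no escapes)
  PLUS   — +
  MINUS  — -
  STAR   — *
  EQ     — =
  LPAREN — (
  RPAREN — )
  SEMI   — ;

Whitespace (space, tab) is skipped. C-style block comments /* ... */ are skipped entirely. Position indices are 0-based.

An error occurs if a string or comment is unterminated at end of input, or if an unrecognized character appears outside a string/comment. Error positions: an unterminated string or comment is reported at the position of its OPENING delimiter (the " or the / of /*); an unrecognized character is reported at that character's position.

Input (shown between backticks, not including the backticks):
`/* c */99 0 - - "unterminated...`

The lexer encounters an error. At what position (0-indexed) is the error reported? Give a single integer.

pos=0: enter COMMENT mode (saw '/*')
exit COMMENT mode (now at pos=7)
pos=7: emit NUM '99' (now at pos=9)
pos=10: emit NUM '0' (now at pos=11)
pos=12: emit MINUS '-'
pos=14: emit MINUS '-'
pos=16: enter STRING mode
pos=16: ERROR — unterminated string

Answer: 16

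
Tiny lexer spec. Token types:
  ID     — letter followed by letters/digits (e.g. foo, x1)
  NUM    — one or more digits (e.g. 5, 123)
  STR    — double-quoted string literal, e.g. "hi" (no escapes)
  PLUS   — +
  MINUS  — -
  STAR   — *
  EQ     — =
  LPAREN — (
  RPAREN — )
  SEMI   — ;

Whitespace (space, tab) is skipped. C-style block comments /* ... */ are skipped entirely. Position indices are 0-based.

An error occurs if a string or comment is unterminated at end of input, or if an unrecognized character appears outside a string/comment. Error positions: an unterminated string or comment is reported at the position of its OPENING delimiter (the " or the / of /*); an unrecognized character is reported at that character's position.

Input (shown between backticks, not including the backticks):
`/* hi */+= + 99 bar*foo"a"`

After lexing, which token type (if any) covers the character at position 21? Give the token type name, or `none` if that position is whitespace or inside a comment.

pos=0: enter COMMENT mode (saw '/*')
exit COMMENT mode (now at pos=8)
pos=8: emit PLUS '+'
pos=9: emit EQ '='
pos=11: emit PLUS '+'
pos=13: emit NUM '99' (now at pos=15)
pos=16: emit ID 'bar' (now at pos=19)
pos=19: emit STAR '*'
pos=20: emit ID 'foo' (now at pos=23)
pos=23: enter STRING mode
pos=23: emit STR "a" (now at pos=26)
DONE. 8 tokens: [PLUS, EQ, PLUS, NUM, ID, STAR, ID, STR]
Position 21: char is 'o' -> ID

Answer: ID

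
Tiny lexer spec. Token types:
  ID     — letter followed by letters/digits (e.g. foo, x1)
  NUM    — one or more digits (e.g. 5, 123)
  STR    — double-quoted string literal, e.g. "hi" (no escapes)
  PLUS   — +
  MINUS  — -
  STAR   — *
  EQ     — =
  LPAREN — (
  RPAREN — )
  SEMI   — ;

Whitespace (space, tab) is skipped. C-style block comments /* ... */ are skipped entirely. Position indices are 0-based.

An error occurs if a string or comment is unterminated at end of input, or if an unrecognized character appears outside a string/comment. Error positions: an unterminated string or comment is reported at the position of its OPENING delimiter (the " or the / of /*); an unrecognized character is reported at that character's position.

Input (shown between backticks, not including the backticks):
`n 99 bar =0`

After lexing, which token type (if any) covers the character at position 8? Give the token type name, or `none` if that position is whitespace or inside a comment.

pos=0: emit ID 'n' (now at pos=1)
pos=2: emit NUM '99' (now at pos=4)
pos=5: emit ID 'bar' (now at pos=8)
pos=9: emit EQ '='
pos=10: emit NUM '0' (now at pos=11)
DONE. 5 tokens: [ID, NUM, ID, EQ, NUM]
Position 8: char is ' ' -> none

Answer: none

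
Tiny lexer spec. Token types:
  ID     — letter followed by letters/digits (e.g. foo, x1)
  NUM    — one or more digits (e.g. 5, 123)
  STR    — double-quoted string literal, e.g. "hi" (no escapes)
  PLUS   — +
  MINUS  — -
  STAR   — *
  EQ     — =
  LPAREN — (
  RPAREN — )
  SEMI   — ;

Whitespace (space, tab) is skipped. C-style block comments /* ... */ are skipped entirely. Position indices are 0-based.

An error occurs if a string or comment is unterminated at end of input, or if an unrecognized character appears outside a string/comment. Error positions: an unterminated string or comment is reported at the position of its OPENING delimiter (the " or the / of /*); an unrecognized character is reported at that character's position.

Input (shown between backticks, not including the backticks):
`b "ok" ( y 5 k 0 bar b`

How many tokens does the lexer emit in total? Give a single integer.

Answer: 9

Derivation:
pos=0: emit ID 'b' (now at pos=1)
pos=2: enter STRING mode
pos=2: emit STR "ok" (now at pos=6)
pos=7: emit LPAREN '('
pos=9: emit ID 'y' (now at pos=10)
pos=11: emit NUM '5' (now at pos=12)
pos=13: emit ID 'k' (now at pos=14)
pos=15: emit NUM '0' (now at pos=16)
pos=17: emit ID 'bar' (now at pos=20)
pos=21: emit ID 'b' (now at pos=22)
DONE. 9 tokens: [ID, STR, LPAREN, ID, NUM, ID, NUM, ID, ID]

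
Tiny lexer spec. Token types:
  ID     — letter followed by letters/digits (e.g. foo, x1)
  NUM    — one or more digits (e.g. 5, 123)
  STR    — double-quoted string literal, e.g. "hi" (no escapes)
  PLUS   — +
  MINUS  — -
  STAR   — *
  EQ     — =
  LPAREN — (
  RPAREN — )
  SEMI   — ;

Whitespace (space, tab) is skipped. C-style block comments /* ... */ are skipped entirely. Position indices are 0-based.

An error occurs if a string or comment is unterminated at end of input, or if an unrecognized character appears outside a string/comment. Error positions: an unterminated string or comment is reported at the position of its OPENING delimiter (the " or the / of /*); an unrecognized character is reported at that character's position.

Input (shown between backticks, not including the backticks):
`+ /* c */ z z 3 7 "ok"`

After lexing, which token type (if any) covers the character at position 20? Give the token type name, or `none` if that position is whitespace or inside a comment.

Answer: STR

Derivation:
pos=0: emit PLUS '+'
pos=2: enter COMMENT mode (saw '/*')
exit COMMENT mode (now at pos=9)
pos=10: emit ID 'z' (now at pos=11)
pos=12: emit ID 'z' (now at pos=13)
pos=14: emit NUM '3' (now at pos=15)
pos=16: emit NUM '7' (now at pos=17)
pos=18: enter STRING mode
pos=18: emit STR "ok" (now at pos=22)
DONE. 6 tokens: [PLUS, ID, ID, NUM, NUM, STR]
Position 20: char is 'k' -> STR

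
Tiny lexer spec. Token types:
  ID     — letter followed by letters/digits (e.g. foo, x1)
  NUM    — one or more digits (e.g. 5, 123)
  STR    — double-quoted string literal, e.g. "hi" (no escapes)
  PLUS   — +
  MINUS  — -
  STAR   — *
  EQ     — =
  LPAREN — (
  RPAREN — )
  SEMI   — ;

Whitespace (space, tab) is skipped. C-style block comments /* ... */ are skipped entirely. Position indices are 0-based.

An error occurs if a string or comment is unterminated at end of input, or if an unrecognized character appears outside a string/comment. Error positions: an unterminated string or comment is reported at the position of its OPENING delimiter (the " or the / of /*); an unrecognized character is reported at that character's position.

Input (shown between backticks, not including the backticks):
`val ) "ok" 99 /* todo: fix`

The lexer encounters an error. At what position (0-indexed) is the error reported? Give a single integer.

pos=0: emit ID 'val' (now at pos=3)
pos=4: emit RPAREN ')'
pos=6: enter STRING mode
pos=6: emit STR "ok" (now at pos=10)
pos=11: emit NUM '99' (now at pos=13)
pos=14: enter COMMENT mode (saw '/*')
pos=14: ERROR — unterminated comment (reached EOF)

Answer: 14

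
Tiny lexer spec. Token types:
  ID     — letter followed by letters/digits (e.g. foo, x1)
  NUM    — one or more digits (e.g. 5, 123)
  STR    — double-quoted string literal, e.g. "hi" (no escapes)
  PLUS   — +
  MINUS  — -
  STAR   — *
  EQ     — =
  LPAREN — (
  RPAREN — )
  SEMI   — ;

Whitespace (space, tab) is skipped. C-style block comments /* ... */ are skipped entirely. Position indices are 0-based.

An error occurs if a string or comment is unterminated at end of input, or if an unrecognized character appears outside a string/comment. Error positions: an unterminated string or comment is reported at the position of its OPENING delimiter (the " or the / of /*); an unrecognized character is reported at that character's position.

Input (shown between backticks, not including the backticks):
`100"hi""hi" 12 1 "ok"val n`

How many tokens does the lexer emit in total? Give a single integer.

Answer: 8

Derivation:
pos=0: emit NUM '100' (now at pos=3)
pos=3: enter STRING mode
pos=3: emit STR "hi" (now at pos=7)
pos=7: enter STRING mode
pos=7: emit STR "hi" (now at pos=11)
pos=12: emit NUM '12' (now at pos=14)
pos=15: emit NUM '1' (now at pos=16)
pos=17: enter STRING mode
pos=17: emit STR "ok" (now at pos=21)
pos=21: emit ID 'val' (now at pos=24)
pos=25: emit ID 'n' (now at pos=26)
DONE. 8 tokens: [NUM, STR, STR, NUM, NUM, STR, ID, ID]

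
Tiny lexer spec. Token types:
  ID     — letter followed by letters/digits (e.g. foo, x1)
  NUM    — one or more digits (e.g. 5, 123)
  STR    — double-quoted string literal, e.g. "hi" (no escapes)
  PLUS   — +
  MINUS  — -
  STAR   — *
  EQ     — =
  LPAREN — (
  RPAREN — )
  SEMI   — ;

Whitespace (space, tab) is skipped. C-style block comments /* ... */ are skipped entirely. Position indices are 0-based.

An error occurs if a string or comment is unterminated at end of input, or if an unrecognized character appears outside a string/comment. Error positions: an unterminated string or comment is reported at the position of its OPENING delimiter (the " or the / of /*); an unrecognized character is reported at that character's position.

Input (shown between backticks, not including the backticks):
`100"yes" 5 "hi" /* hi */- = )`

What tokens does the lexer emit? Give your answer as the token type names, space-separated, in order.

Answer: NUM STR NUM STR MINUS EQ RPAREN

Derivation:
pos=0: emit NUM '100' (now at pos=3)
pos=3: enter STRING mode
pos=3: emit STR "yes" (now at pos=8)
pos=9: emit NUM '5' (now at pos=10)
pos=11: enter STRING mode
pos=11: emit STR "hi" (now at pos=15)
pos=16: enter COMMENT mode (saw '/*')
exit COMMENT mode (now at pos=24)
pos=24: emit MINUS '-'
pos=26: emit EQ '='
pos=28: emit RPAREN ')'
DONE. 7 tokens: [NUM, STR, NUM, STR, MINUS, EQ, RPAREN]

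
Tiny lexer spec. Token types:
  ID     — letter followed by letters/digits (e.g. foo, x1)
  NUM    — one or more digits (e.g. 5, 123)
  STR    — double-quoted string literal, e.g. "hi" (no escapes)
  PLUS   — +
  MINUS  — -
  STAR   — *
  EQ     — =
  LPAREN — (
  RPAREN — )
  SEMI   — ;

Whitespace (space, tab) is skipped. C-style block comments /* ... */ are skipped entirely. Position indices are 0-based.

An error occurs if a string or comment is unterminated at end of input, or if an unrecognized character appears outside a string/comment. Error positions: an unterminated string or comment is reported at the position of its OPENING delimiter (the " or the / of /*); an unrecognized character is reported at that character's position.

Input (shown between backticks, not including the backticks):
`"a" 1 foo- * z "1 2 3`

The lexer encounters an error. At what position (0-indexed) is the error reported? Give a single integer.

Answer: 15

Derivation:
pos=0: enter STRING mode
pos=0: emit STR "a" (now at pos=3)
pos=4: emit NUM '1' (now at pos=5)
pos=6: emit ID 'foo' (now at pos=9)
pos=9: emit MINUS '-'
pos=11: emit STAR '*'
pos=13: emit ID 'z' (now at pos=14)
pos=15: enter STRING mode
pos=15: ERROR — unterminated string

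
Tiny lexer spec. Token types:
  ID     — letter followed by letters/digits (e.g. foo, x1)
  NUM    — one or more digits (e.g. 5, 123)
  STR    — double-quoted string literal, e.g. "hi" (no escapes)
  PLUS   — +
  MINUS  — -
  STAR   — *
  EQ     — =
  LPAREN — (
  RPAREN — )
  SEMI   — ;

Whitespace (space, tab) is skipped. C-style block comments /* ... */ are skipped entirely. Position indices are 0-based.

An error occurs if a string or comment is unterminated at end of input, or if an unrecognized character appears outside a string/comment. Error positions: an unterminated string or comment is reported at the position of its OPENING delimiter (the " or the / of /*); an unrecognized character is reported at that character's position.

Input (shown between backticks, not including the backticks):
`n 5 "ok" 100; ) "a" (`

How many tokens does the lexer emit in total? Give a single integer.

Answer: 8

Derivation:
pos=0: emit ID 'n' (now at pos=1)
pos=2: emit NUM '5' (now at pos=3)
pos=4: enter STRING mode
pos=4: emit STR "ok" (now at pos=8)
pos=9: emit NUM '100' (now at pos=12)
pos=12: emit SEMI ';'
pos=14: emit RPAREN ')'
pos=16: enter STRING mode
pos=16: emit STR "a" (now at pos=19)
pos=20: emit LPAREN '('
DONE. 8 tokens: [ID, NUM, STR, NUM, SEMI, RPAREN, STR, LPAREN]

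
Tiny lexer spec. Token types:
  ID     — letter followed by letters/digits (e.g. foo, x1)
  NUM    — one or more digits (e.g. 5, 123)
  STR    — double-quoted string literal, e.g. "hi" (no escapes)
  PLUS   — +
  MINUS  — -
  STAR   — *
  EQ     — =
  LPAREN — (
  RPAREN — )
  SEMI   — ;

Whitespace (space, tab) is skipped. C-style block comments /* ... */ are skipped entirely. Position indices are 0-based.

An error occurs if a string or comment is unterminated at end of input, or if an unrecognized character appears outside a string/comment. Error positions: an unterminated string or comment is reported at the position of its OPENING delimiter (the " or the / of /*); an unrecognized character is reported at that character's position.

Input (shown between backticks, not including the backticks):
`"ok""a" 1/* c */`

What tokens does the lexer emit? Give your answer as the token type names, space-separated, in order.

pos=0: enter STRING mode
pos=0: emit STR "ok" (now at pos=4)
pos=4: enter STRING mode
pos=4: emit STR "a" (now at pos=7)
pos=8: emit NUM '1' (now at pos=9)
pos=9: enter COMMENT mode (saw '/*')
exit COMMENT mode (now at pos=16)
DONE. 3 tokens: [STR, STR, NUM]

Answer: STR STR NUM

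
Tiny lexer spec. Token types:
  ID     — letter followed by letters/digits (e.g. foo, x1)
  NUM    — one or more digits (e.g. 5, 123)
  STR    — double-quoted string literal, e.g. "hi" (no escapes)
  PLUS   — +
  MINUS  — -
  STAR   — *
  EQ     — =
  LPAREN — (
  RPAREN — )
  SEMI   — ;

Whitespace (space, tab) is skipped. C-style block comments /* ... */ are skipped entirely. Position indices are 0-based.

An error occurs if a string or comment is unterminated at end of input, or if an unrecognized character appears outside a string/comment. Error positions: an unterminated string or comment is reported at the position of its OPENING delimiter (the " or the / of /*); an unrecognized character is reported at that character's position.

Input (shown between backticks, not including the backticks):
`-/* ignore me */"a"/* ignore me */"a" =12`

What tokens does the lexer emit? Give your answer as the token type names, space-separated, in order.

pos=0: emit MINUS '-'
pos=1: enter COMMENT mode (saw '/*')
exit COMMENT mode (now at pos=16)
pos=16: enter STRING mode
pos=16: emit STR "a" (now at pos=19)
pos=19: enter COMMENT mode (saw '/*')
exit COMMENT mode (now at pos=34)
pos=34: enter STRING mode
pos=34: emit STR "a" (now at pos=37)
pos=38: emit EQ '='
pos=39: emit NUM '12' (now at pos=41)
DONE. 5 tokens: [MINUS, STR, STR, EQ, NUM]

Answer: MINUS STR STR EQ NUM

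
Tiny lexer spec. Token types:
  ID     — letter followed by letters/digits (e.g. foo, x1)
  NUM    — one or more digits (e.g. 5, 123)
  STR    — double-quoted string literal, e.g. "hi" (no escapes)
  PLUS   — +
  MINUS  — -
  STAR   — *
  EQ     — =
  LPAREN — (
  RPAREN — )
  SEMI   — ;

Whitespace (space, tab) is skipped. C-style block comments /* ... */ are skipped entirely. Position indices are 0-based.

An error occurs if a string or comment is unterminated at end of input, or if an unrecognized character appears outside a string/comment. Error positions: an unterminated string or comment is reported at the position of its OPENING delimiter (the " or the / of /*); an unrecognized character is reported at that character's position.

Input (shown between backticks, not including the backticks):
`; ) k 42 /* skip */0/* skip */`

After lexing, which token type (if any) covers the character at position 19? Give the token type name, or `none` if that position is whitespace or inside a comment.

Answer: NUM

Derivation:
pos=0: emit SEMI ';'
pos=2: emit RPAREN ')'
pos=4: emit ID 'k' (now at pos=5)
pos=6: emit NUM '42' (now at pos=8)
pos=9: enter COMMENT mode (saw '/*')
exit COMMENT mode (now at pos=19)
pos=19: emit NUM '0' (now at pos=20)
pos=20: enter COMMENT mode (saw '/*')
exit COMMENT mode (now at pos=30)
DONE. 5 tokens: [SEMI, RPAREN, ID, NUM, NUM]
Position 19: char is '0' -> NUM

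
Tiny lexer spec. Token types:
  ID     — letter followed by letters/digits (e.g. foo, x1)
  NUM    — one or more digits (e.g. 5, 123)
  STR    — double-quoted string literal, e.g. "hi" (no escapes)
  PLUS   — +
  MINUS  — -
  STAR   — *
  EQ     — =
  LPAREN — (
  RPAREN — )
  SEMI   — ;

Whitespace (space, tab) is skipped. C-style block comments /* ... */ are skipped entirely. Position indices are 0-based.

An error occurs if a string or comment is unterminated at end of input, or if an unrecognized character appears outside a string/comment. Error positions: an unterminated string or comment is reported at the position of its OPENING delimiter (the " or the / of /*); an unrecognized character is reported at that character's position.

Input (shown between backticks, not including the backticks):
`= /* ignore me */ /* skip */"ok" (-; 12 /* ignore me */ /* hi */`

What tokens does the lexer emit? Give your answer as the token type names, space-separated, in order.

Answer: EQ STR LPAREN MINUS SEMI NUM

Derivation:
pos=0: emit EQ '='
pos=2: enter COMMENT mode (saw '/*')
exit COMMENT mode (now at pos=17)
pos=18: enter COMMENT mode (saw '/*')
exit COMMENT mode (now at pos=28)
pos=28: enter STRING mode
pos=28: emit STR "ok" (now at pos=32)
pos=33: emit LPAREN '('
pos=34: emit MINUS '-'
pos=35: emit SEMI ';'
pos=37: emit NUM '12' (now at pos=39)
pos=40: enter COMMENT mode (saw '/*')
exit COMMENT mode (now at pos=55)
pos=56: enter COMMENT mode (saw '/*')
exit COMMENT mode (now at pos=64)
DONE. 6 tokens: [EQ, STR, LPAREN, MINUS, SEMI, NUM]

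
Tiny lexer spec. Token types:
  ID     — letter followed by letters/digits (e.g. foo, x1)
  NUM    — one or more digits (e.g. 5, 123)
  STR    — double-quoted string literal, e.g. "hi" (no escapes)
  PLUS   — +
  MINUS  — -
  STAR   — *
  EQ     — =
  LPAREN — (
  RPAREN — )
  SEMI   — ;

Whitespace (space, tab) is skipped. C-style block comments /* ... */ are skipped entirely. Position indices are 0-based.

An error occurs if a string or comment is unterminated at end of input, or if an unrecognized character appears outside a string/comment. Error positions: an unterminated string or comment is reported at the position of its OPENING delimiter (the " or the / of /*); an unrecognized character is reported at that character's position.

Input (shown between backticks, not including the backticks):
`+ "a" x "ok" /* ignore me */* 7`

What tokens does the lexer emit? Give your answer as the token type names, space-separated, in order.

Answer: PLUS STR ID STR STAR NUM

Derivation:
pos=0: emit PLUS '+'
pos=2: enter STRING mode
pos=2: emit STR "a" (now at pos=5)
pos=6: emit ID 'x' (now at pos=7)
pos=8: enter STRING mode
pos=8: emit STR "ok" (now at pos=12)
pos=13: enter COMMENT mode (saw '/*')
exit COMMENT mode (now at pos=28)
pos=28: emit STAR '*'
pos=30: emit NUM '7' (now at pos=31)
DONE. 6 tokens: [PLUS, STR, ID, STR, STAR, NUM]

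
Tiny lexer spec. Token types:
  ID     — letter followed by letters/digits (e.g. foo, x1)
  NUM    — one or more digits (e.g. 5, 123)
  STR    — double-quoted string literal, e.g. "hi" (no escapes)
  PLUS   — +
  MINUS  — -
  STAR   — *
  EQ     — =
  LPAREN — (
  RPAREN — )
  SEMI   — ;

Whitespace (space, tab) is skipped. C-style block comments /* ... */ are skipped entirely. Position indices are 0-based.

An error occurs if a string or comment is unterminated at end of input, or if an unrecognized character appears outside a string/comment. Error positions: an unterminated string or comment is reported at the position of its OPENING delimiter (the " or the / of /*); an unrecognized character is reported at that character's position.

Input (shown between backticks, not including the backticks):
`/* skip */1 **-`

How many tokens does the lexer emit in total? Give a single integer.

Answer: 4

Derivation:
pos=0: enter COMMENT mode (saw '/*')
exit COMMENT mode (now at pos=10)
pos=10: emit NUM '1' (now at pos=11)
pos=12: emit STAR '*'
pos=13: emit STAR '*'
pos=14: emit MINUS '-'
DONE. 4 tokens: [NUM, STAR, STAR, MINUS]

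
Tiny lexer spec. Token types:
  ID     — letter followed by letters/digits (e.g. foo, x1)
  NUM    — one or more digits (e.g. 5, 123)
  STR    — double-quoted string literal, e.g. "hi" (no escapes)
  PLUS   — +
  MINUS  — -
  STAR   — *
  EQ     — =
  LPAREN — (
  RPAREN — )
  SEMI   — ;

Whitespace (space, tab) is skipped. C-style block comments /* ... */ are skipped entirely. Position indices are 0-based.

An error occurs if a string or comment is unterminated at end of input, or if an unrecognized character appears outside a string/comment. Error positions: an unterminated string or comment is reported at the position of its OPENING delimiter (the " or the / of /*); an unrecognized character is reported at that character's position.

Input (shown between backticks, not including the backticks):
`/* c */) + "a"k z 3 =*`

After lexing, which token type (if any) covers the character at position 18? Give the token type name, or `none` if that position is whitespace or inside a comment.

Answer: NUM

Derivation:
pos=0: enter COMMENT mode (saw '/*')
exit COMMENT mode (now at pos=7)
pos=7: emit RPAREN ')'
pos=9: emit PLUS '+'
pos=11: enter STRING mode
pos=11: emit STR "a" (now at pos=14)
pos=14: emit ID 'k' (now at pos=15)
pos=16: emit ID 'z' (now at pos=17)
pos=18: emit NUM '3' (now at pos=19)
pos=20: emit EQ '='
pos=21: emit STAR '*'
DONE. 8 tokens: [RPAREN, PLUS, STR, ID, ID, NUM, EQ, STAR]
Position 18: char is '3' -> NUM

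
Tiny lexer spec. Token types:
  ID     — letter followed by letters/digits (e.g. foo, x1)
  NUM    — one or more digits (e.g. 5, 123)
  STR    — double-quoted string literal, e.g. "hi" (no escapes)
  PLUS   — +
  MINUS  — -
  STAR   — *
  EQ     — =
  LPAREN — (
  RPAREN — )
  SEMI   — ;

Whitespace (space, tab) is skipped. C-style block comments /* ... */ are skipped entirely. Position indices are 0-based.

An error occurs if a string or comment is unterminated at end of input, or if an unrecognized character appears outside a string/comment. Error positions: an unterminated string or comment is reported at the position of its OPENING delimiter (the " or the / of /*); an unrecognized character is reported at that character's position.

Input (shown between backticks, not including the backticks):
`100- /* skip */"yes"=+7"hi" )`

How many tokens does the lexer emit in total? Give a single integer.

pos=0: emit NUM '100' (now at pos=3)
pos=3: emit MINUS '-'
pos=5: enter COMMENT mode (saw '/*')
exit COMMENT mode (now at pos=15)
pos=15: enter STRING mode
pos=15: emit STR "yes" (now at pos=20)
pos=20: emit EQ '='
pos=21: emit PLUS '+'
pos=22: emit NUM '7' (now at pos=23)
pos=23: enter STRING mode
pos=23: emit STR "hi" (now at pos=27)
pos=28: emit RPAREN ')'
DONE. 8 tokens: [NUM, MINUS, STR, EQ, PLUS, NUM, STR, RPAREN]

Answer: 8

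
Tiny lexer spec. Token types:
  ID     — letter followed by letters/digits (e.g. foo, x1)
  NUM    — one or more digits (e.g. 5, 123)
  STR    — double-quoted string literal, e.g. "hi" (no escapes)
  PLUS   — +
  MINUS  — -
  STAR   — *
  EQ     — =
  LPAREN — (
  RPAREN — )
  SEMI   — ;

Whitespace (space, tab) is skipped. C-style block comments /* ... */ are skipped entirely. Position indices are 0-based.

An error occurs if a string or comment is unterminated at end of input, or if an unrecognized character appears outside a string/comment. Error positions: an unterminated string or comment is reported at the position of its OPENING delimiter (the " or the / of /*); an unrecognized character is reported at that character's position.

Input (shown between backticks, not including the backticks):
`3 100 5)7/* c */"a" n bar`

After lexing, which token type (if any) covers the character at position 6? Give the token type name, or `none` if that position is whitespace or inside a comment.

Answer: NUM

Derivation:
pos=0: emit NUM '3' (now at pos=1)
pos=2: emit NUM '100' (now at pos=5)
pos=6: emit NUM '5' (now at pos=7)
pos=7: emit RPAREN ')'
pos=8: emit NUM '7' (now at pos=9)
pos=9: enter COMMENT mode (saw '/*')
exit COMMENT mode (now at pos=16)
pos=16: enter STRING mode
pos=16: emit STR "a" (now at pos=19)
pos=20: emit ID 'n' (now at pos=21)
pos=22: emit ID 'bar' (now at pos=25)
DONE. 8 tokens: [NUM, NUM, NUM, RPAREN, NUM, STR, ID, ID]
Position 6: char is '5' -> NUM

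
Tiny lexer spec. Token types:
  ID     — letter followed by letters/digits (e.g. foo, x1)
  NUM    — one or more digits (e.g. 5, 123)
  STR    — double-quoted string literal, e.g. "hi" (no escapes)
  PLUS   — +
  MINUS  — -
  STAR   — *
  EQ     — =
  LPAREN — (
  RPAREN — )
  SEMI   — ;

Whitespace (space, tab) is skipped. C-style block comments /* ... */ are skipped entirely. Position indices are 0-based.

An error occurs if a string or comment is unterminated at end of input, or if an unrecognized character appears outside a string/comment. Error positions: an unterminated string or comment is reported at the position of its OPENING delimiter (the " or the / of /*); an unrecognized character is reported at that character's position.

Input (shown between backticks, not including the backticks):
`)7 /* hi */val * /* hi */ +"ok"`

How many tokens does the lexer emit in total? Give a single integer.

Answer: 6

Derivation:
pos=0: emit RPAREN ')'
pos=1: emit NUM '7' (now at pos=2)
pos=3: enter COMMENT mode (saw '/*')
exit COMMENT mode (now at pos=11)
pos=11: emit ID 'val' (now at pos=14)
pos=15: emit STAR '*'
pos=17: enter COMMENT mode (saw '/*')
exit COMMENT mode (now at pos=25)
pos=26: emit PLUS '+'
pos=27: enter STRING mode
pos=27: emit STR "ok" (now at pos=31)
DONE. 6 tokens: [RPAREN, NUM, ID, STAR, PLUS, STR]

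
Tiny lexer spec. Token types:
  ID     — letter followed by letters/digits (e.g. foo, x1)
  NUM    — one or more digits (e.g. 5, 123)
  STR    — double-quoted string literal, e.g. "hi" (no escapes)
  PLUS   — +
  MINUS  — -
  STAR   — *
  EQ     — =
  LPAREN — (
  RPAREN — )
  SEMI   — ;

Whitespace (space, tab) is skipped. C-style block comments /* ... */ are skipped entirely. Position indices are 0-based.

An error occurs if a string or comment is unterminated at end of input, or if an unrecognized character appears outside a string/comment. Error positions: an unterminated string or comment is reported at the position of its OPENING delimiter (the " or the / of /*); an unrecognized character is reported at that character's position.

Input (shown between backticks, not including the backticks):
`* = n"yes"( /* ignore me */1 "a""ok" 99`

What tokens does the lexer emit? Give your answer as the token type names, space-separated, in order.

pos=0: emit STAR '*'
pos=2: emit EQ '='
pos=4: emit ID 'n' (now at pos=5)
pos=5: enter STRING mode
pos=5: emit STR "yes" (now at pos=10)
pos=10: emit LPAREN '('
pos=12: enter COMMENT mode (saw '/*')
exit COMMENT mode (now at pos=27)
pos=27: emit NUM '1' (now at pos=28)
pos=29: enter STRING mode
pos=29: emit STR "a" (now at pos=32)
pos=32: enter STRING mode
pos=32: emit STR "ok" (now at pos=36)
pos=37: emit NUM '99' (now at pos=39)
DONE. 9 tokens: [STAR, EQ, ID, STR, LPAREN, NUM, STR, STR, NUM]

Answer: STAR EQ ID STR LPAREN NUM STR STR NUM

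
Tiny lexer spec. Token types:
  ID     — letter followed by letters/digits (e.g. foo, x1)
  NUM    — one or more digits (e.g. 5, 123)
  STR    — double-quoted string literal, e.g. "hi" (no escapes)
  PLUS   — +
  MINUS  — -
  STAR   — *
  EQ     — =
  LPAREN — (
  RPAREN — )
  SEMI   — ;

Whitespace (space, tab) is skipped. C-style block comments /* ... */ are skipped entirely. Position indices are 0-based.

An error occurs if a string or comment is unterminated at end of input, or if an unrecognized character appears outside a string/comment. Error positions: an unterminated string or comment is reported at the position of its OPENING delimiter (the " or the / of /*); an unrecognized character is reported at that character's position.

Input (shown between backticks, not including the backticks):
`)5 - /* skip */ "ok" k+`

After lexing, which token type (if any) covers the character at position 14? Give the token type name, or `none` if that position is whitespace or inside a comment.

Answer: none

Derivation:
pos=0: emit RPAREN ')'
pos=1: emit NUM '5' (now at pos=2)
pos=3: emit MINUS '-'
pos=5: enter COMMENT mode (saw '/*')
exit COMMENT mode (now at pos=15)
pos=16: enter STRING mode
pos=16: emit STR "ok" (now at pos=20)
pos=21: emit ID 'k' (now at pos=22)
pos=22: emit PLUS '+'
DONE. 6 tokens: [RPAREN, NUM, MINUS, STR, ID, PLUS]
Position 14: char is '/' -> none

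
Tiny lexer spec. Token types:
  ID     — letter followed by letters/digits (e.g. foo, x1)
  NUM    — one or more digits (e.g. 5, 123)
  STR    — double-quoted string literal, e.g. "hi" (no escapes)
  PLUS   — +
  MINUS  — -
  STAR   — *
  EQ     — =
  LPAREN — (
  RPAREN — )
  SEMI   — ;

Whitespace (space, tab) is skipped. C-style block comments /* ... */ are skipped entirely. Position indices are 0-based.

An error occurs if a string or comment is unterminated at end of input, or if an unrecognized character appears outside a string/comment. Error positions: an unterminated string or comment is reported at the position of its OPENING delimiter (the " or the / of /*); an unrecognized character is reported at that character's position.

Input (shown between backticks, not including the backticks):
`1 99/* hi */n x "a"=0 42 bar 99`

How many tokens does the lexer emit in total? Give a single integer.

pos=0: emit NUM '1' (now at pos=1)
pos=2: emit NUM '99' (now at pos=4)
pos=4: enter COMMENT mode (saw '/*')
exit COMMENT mode (now at pos=12)
pos=12: emit ID 'n' (now at pos=13)
pos=14: emit ID 'x' (now at pos=15)
pos=16: enter STRING mode
pos=16: emit STR "a" (now at pos=19)
pos=19: emit EQ '='
pos=20: emit NUM '0' (now at pos=21)
pos=22: emit NUM '42' (now at pos=24)
pos=25: emit ID 'bar' (now at pos=28)
pos=29: emit NUM '99' (now at pos=31)
DONE. 10 tokens: [NUM, NUM, ID, ID, STR, EQ, NUM, NUM, ID, NUM]

Answer: 10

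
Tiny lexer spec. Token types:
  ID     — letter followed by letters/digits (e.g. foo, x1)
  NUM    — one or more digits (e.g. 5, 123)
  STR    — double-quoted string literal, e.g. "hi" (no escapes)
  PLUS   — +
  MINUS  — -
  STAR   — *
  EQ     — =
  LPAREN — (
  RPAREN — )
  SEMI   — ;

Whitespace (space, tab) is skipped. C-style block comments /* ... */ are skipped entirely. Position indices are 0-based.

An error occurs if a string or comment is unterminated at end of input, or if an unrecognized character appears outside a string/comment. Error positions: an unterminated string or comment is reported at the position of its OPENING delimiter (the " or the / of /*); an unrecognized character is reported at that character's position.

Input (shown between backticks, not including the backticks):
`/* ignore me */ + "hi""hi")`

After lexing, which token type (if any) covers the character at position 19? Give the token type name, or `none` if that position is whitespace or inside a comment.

pos=0: enter COMMENT mode (saw '/*')
exit COMMENT mode (now at pos=15)
pos=16: emit PLUS '+'
pos=18: enter STRING mode
pos=18: emit STR "hi" (now at pos=22)
pos=22: enter STRING mode
pos=22: emit STR "hi" (now at pos=26)
pos=26: emit RPAREN ')'
DONE. 4 tokens: [PLUS, STR, STR, RPAREN]
Position 19: char is 'h' -> STR

Answer: STR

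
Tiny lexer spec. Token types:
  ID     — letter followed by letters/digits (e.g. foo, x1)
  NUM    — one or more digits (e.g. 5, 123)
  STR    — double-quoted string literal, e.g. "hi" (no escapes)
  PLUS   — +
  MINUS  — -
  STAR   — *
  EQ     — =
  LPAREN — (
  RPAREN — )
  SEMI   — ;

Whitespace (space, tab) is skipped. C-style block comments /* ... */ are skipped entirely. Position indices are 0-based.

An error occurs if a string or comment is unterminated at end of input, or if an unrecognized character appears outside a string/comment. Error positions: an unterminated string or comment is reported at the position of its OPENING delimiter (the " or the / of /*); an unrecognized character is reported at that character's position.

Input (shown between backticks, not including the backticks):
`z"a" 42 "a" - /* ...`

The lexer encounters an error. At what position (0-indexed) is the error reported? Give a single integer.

Answer: 14

Derivation:
pos=0: emit ID 'z' (now at pos=1)
pos=1: enter STRING mode
pos=1: emit STR "a" (now at pos=4)
pos=5: emit NUM '42' (now at pos=7)
pos=8: enter STRING mode
pos=8: emit STR "a" (now at pos=11)
pos=12: emit MINUS '-'
pos=14: enter COMMENT mode (saw '/*')
pos=14: ERROR — unterminated comment (reached EOF)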